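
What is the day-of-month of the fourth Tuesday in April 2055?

27

April 1, 2055 is a Thursday, so the first Tuesday is the 6th.
The fourth Tuesday is 6 + 21 = 27.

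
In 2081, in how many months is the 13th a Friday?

1

Check the 13th of each month of 2081: Jan 13: Mon, Feb 13: Thu, Mar 13: Thu, Apr 13: Sun, May 13: Tue, Jun 13: Fri, Jul 13: Sun, Aug 13: Wed, Sep 13: Sat, Oct 13: Mon, Nov 13: Thu, Dec 13: Sat.
Friday occurs in June — 1 month.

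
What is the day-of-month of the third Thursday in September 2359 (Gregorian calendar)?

17

September 1, 2359 is a Tuesday, so the first Thursday is the 3rd.
The third Thursday is 3 + 14 = 17.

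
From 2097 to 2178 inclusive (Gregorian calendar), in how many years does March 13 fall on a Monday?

Track March 13's weekday year by year (advancing +1, or +2 across a Feb 29):
  2097: Wed  2098: Thu (+1)  2099: Fri (+1)  2100: Sat (+1)  2101: Sun (+1)
  2102: Mon (+1) ✓  2103: Tue (+1)  2104: Thu (+2)  2105: Fri (+1)  2106: Sat (+1)
  2107: Sun (+1)  2108: Tue (+2)  2109: Wed (+1)  2110: Thu (+1)  … (54 more years) …
  2165: Wed (+1)  2166: Thu (+1)  2167: Fri (+1)  2168: Sun (+2)  2169: Mon (+1) ✓
  2170: Tue (+1)  2171: Wed (+1)  2172: Fri (+2)  2173: Sat (+1)  2174: Sun (+1)
  2175: Mon (+1) ✓  2176: Wed (+2)  2177: Thu (+1)  2178: Fri (+1)
Monday years: 2102, 2113, 2119, 2124, 2130, 2141, 2147, 2152, 2158, 2169, 2175 — 11 in total.

11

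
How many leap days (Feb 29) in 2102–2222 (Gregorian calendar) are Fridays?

Leap years in 2102–2222: 29 of them.
Feb 29 weekday advances by 5 (mod 7) from one leap year to the next four years later (or differs when a century non-leap intervenes).
Leap-day weekdays: 2104:Fri✓ 2108:Wed 2112:Mon 2116:Sat 2120:Thu 2124:Tue 2128:Sun 2132:Fri✓ 2136:Wed 2140:Mon 2144:Sat 2148:Thu 2152:Tue …(3 more)… 2168:Mon 2172:Sat 2176:Thu 2180:Tue 2184:Sun 2188:Fri✓ 2192:Wed 2196:Mon 2204:Wed 2208:Mon 2212:Sat 2216:Thu 2220:Tue
Friday: 2104, 2132, 2160, 2188 → 4.

4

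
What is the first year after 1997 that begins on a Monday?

2001

Jan 1 advances by 2 weekdays after a leap year and by 1 after a common year.
1997: Jan 1 is Wednesday.
1998: Thursday
1999: Friday
2000: Saturday (leap)
2001: Monday
2001 begins on a Monday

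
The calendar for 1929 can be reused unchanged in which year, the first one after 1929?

1935

Two years share a calendar iff Jan 1 falls on the same weekday and both are leap or both are common. 1929: Jan 1 is Tuesday, common year.
1930: Jan 1 Wednesday, common
1931: Jan 1 Thursday, common
1932: Jan 1 Friday, leap
1933: Jan 1 Sunday, common
1934: Jan 1 Monday, common
1935: Jan 1 Tuesday, common
1935 matches on both conditions.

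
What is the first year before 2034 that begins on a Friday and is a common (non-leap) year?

2027

Jan 1 advances by 2 weekdays after a leap year and by 1 after a common year.
2034: Jan 1 is Sunday.
2033: Saturday
2032: Thursday (leap)
2031: Wednesday
2030: Tuesday
2029: Monday
2028: Saturday (leap)
2027: Friday
2027 begins on a Friday and is a common year.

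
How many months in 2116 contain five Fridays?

4

A month of length L has five Fridays iff its first Friday is on day ≤ L−28 (so day 1–3 in a 31-day month, 1–2 in a 30-day month, day 1 in a leap February).
Checking each month of 2116: Jan starts Wed (31d) ✓; Feb starts Sat (29d); Mar starts Sun (31d); Apr starts Wed (30d); May starts Fri (31d) ✓; Jun starts Mon (30d); Jul starts Wed (31d) ✓; Aug starts Sat (31d); Sep starts Tue (30d); Oct starts Thu (31d) ✓; Nov starts Sun (30d); Dec starts Tue (31d).
Five-Friday months: January, May, July, October → 4.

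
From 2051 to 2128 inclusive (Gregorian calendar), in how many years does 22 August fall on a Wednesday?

Track 22 August's weekday year by year (advancing +1, or +2 across a Feb 29):
  2051: Tue  2052: Thu (+2)  2053: Fri (+1)  2054: Sat (+1)  2055: Sun (+1)
  2056: Tue (+2)  2057: Wed (+1) ✓  2058: Thu (+1)  2059: Fri (+1)  2060: Sun (+2)
  2061: Mon (+1)  2062: Tue (+1)  2063: Wed (+1) ✓  2064: Fri (+2)  … (50 more years) …
  2115: Thu (+1)  2116: Sat (+2)  2117: Sun (+1)  2118: Mon (+1)  2119: Tue (+1)
  2120: Thu (+2)  2121: Fri (+1)  2122: Sat (+1)  2123: Sun (+1)  2124: Tue (+2)
  2125: Wed (+1) ✓  2126: Thu (+1)  2127: Fri (+1)  2128: Sun (+2)
Wednesday years: 2057, 2063, 2068, 2074, 2085, 2091, 2096, 2103, 2108, 2114, 2125 — 11 in total.

11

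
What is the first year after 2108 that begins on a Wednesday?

2110

Jan 1 advances by 2 weekdays after a leap year and by 1 after a common year.
2108: Jan 1 is Sunday (leap).
2109: Tuesday
2110: Wednesday
2110 begins on a Wednesday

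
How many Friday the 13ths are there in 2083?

Check the 13th of each month of 2083: Jan 13: Wed, Feb 13: Sat, Mar 13: Sat, Apr 13: Tue, May 13: Thu, Jun 13: Sun, Jul 13: Tue, Aug 13: Fri, Sep 13: Mon, Oct 13: Wed, Nov 13: Sat, Dec 13: Mon.
Friday occurs in August — 1 month.

1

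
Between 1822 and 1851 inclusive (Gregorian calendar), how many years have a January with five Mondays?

January has 31 days; it has five Mondays when Monday falls among the first (month-length − 28) days — i.e. when January 1 is one of Monday/Sunday/Saturday.
January 1 by year: 1822:Tue 1823:Wed 1824:Thu 1825:Sat✓ 1826:Sun✓ 1827:Mon✓ 1828:Tue 1829:Thu 1830:Fri 1831:Sat✓ 1832:Sun✓ 1833:Tue 1834:Wed 1835:Thu 1836:Fri 1837:Sun✓ 1838:Mon✓ 1839:Tue 1840:Wed 1841:Fri 1842:Sat✓ 1843:Sun✓ 1844:Mon✓ 1845:Wed 1846:Thu 1847:Fri 1848:Sat✓ 1849:Mon✓ 1850:Tue 1851:Wed
Years with five Mondays: 1825, 1826, 1827, 1831, 1832, 1837, 1838, 1842, 1843, 1844, 1848, 1849 → 12.

12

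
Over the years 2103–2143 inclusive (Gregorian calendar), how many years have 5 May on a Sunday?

6

Track 5 May's weekday year by year (advancing +1, or +2 across a Feb 29):
  2103: Sat  2104: Mon (+2)  2105: Tue (+1)  2106: Wed (+1)  2107: Thu (+1)
  2108: Sat (+2)  2109: Sun (+1) ✓  2110: Mon (+1)  2111: Tue (+1)  2112: Thu (+2)
  2113: Fri (+1)  2114: Sat (+1)  2115: Sun (+1) ✓  2116: Tue (+2)  … (13 more years) …
  2130: Fri (+1)  2131: Sat (+1)  2132: Mon (+2)  2133: Tue (+1)  2134: Wed (+1)
  2135: Thu (+1)  2136: Sat (+2)  2137: Sun (+1) ✓  2138: Mon (+1)  2139: Tue (+1)
  2140: Thu (+2)  2141: Fri (+1)  2142: Sat (+1)  2143: Sun (+1) ✓
Sunday years: 2109, 2115, 2120, 2126, 2137, 2143 — 6 in total.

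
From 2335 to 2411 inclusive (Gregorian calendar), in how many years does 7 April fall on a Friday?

11

Track 7 April's weekday year by year (advancing +1, or +2 across a Feb 29):
  2335: Sun  2336: Tue (+2)  2337: Wed (+1)  2338: Thu (+1)  2339: Fri (+1) ✓
  2340: Sun (+2)  2341: Mon (+1)  2342: Tue (+1)  2343: Wed (+1)  2344: Fri (+2) ✓
  2345: Sat (+1)  2346: Sun (+1)  2347: Mon (+1)  2348: Wed (+2)  … (49 more years) …
  2398: Tue (+1)  2399: Wed (+1)  2400: Fri (+2) ✓  2401: Sat (+1)  2402: Sun (+1)
  2403: Mon (+1)  2404: Wed (+2)  2405: Thu (+1)  2406: Fri (+1) ✓  2407: Sat (+1)
  2408: Mon (+2)  2409: Tue (+1)  2410: Wed (+1)  2411: Thu (+1)
Friday years: 2339, 2344, 2350, 2361, 2367, 2372, 2378, 2389, 2395, 2400, 2406 — 11 in total.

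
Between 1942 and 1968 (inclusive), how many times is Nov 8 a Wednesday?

4

Track Nov 8's weekday year by year (advancing +1, or +2 across a Feb 29):
  1942: Sun  1943: Mon (+1)  1944: Wed (+2) ✓  1945: Thu (+1)  1946: Fri (+1)
  1947: Sat (+1)  1948: Mon (+2)  1949: Tue (+1)  1950: Wed (+1) ✓  1951: Thu (+1)
  1952: Sat (+2)  1953: Sun (+1)  1954: Mon (+1)  1955: Tue (+1)  1956: Thu (+2)
  1957: Fri (+1)  1958: Sat (+1)  1959: Sun (+1)  1960: Tue (+2)  1961: Wed (+1) ✓
  1962: Thu (+1)  1963: Fri (+1)  1964: Sun (+2)  1965: Mon (+1)  1966: Tue (+1)
  1967: Wed (+1) ✓  1968: Fri (+2)
Wednesday years: 1944, 1950, 1961, 1967 — 4 in total.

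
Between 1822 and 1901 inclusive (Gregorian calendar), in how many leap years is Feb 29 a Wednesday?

3

Leap years in 1822–1901: 19 of them.
Feb 29 weekday advances by 5 (mod 7) from one leap year to the next four years later (or differs when a century non-leap intervenes).
Leap-day weekdays: 1824:Sun 1828:Fri 1832:Wed✓ 1836:Mon 1840:Sat 1844:Thu 1848:Tue 1852:Sun 1856:Fri 1860:Wed✓ 1864:Mon 1868:Sat 1872:Thu 1876:Tue 1880:Sun 1884:Fri 1888:Wed✓ 1892:Mon 1896:Sat
Wednesday: 1832, 1860, 1888 → 3.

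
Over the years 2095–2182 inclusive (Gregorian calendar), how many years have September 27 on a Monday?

Track September 27's weekday year by year (advancing +1, or +2 across a Feb 29):
  2095: Tue  2096: Thu (+2)  2097: Fri (+1)  2098: Sat (+1)  2099: Sun (+1)
  2100: Mon (+1) ✓  2101: Tue (+1)  2102: Wed (+1)  2103: Thu (+1)  2104: Sat (+2)
  2105: Sun (+1)  2106: Mon (+1) ✓  2107: Tue (+1)  2108: Thu (+2)  … (60 more years) …
  2169: Wed (+1)  2170: Thu (+1)  2171: Fri (+1)  2172: Sun (+2)  2173: Mon (+1) ✓
  2174: Tue (+1)  2175: Wed (+1)  2176: Fri (+2)  2177: Sat (+1)  2178: Sun (+1)
  2179: Mon (+1) ✓  2180: Wed (+2)  2181: Thu (+1)  2182: Fri (+1)
Monday years: 2100, 2106, 2117, 2123, 2128, 2134, 2145, 2151, 2156, 2162, 2173, 2179 — 12 in total.

12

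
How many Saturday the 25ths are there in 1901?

Check the 25th of each month of 1901: Jan 25: Fri, Feb 25: Mon, Mar 25: Mon, Apr 25: Thu, May 25: Sat, Jun 25: Tue, Jul 25: Thu, Aug 25: Sun, Sep 25: Wed, Oct 25: Fri, Nov 25: Mon, Dec 25: Wed.
Saturday occurs in May — 1 month.

1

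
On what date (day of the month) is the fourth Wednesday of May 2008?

May 1, 2008 is a Thursday, so the first Wednesday is the 7th.
The fourth Wednesday is 7 + 21 = 28.

28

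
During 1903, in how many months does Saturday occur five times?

4

A month of length L has five Saturdays iff its first Saturday is on day ≤ L−28 (so day 1–3 in a 31-day month, 1–2 in a 30-day month, day 1 in a leap February).
Checking each month of 1903: Jan starts Thu (31d) ✓; Feb starts Sun (28d); Mar starts Sun (31d); Apr starts Wed (30d); May starts Fri (31d) ✓; Jun starts Mon (30d); Jul starts Wed (31d); Aug starts Sat (31d) ✓; Sep starts Tue (30d); Oct starts Thu (31d) ✓; Nov starts Sun (30d); Dec starts Tue (31d).
Five-Saturday months: January, May, August, October → 4.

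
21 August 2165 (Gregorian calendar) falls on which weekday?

Wednesday

January 1, 2165 is a Tuesday.
August 21 is day 233 of the year, i.e. 232 days after Jan 1.
232 mod 7 = 1, so advance 1 weekday from Tuesday: Wednesday.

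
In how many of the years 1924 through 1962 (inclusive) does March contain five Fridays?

March has 31 days; it has five Fridays when Friday falls among the first (month-length − 28) days — i.e. when March 1 is one of Friday/Thursday/Wednesday.
March 1 by year: 1924:Sat 1925:Sun 1926:Mon 1927:Tue 1928:Thu✓ 1929:Fri✓ 1930:Sat 1931:Sun 1932:Tue 1933:Wed✓ 1934:Thu✓ 1935:Fri✓ 1936:Sun 1937:Mon 1938:Tue …(9 more)… 1948:Mon 1949:Tue 1950:Wed✓ 1951:Thu✓ 1952:Sat 1953:Sun 1954:Mon 1955:Tue 1956:Thu✓ 1957:Fri✓ 1958:Sat 1959:Sun 1960:Tue 1961:Wed✓ 1962:Thu✓
Years with five Fridays: 1928, 1929, 1933, 1934, 1935, 1939, 1940, 1944, 1945, 1946, 1950, 1951, 1956, 1957, 1961, 1962 → 16.

16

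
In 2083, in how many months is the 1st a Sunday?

Check the 1st of each month of 2083: Jan 1: Fri, Feb 1: Mon, Mar 1: Mon, Apr 1: Thu, May 1: Sat, Jun 1: Tue, Jul 1: Thu, Aug 1: Sun, Sep 1: Wed, Oct 1: Fri, Nov 1: Mon, Dec 1: Wed.
Sunday occurs in August — 1 month.

1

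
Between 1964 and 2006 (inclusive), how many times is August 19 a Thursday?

Track August 19's weekday year by year (advancing +1, or +2 across a Feb 29):
  1964: Wed  1965: Thu (+1) ✓  1966: Fri (+1)  1967: Sat (+1)  1968: Mon (+2)
  1969: Tue (+1)  1970: Wed (+1)  1971: Thu (+1) ✓  1972: Sat (+2)  1973: Sun (+1)
  1974: Mon (+1)  1975: Tue (+1)  1976: Thu (+2) ✓  1977: Fri (+1)  … (15 more years) …
  1993: Thu (+1) ✓  1994: Fri (+1)  1995: Sat (+1)  1996: Mon (+2)  1997: Tue (+1)
  1998: Wed (+1)  1999: Thu (+1) ✓  2000: Sat (+2)  2001: Sun (+1)  2002: Mon (+1)
  2003: Tue (+1)  2004: Thu (+2) ✓  2005: Fri (+1)  2006: Sat (+1)
Thursday years: 1965, 1971, 1976, 1982, 1993, 1999, 2004 — 7 in total.

7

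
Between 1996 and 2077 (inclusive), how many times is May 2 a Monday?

11

Track May 2's weekday year by year (advancing +1, or +2 across a Feb 29):
  1996: Thu  1997: Fri (+1)  1998: Sat (+1)  1999: Sun (+1)  2000: Tue (+2)
  2001: Wed (+1)  2002: Thu (+1)  2003: Fri (+1)  2004: Sun (+2)  2005: Mon (+1) ✓
  2006: Tue (+1)  2007: Wed (+1)  2008: Fri (+2)  2009: Sat (+1)  … (54 more years) …
  2064: Fri (+2)  2065: Sat (+1)  2066: Sun (+1)  2067: Mon (+1) ✓  2068: Wed (+2)
  2069: Thu (+1)  2070: Fri (+1)  2071: Sat (+1)  2072: Mon (+2) ✓  2073: Tue (+1)
  2074: Wed (+1)  2075: Thu (+1)  2076: Sat (+2)  2077: Sun (+1)
Monday years: 2005, 2011, 2016, 2022, 2033, 2039, 2044, 2050, 2061, 2067, 2072 — 11 in total.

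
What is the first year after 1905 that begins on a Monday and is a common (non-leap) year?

Jan 1 advances by 2 weekdays after a leap year and by 1 after a common year.
1905: Jan 1 is Sunday.
1906: Monday
1906 begins on a Monday and is a common year.

1906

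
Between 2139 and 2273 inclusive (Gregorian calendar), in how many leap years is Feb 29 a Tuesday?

4

Leap years in 2139–2273: 33 of them.
Feb 29 weekday advances by 5 (mod 7) from one leap year to the next four years later (or differs when a century non-leap intervenes).
Leap-day weekdays: 2140:Mon 2144:Sat 2148:Thu 2152:Tue✓ 2156:Sun 2160:Fri 2164:Wed 2168:Mon 2172:Sat 2176:Thu 2180:Tue✓ 2184:Sun 2188:Fri …(7 more)… 2224:Sun 2228:Fri 2232:Wed 2236:Mon 2240:Sat 2244:Thu 2248:Tue✓ 2252:Sun 2256:Fri 2260:Wed 2264:Mon 2268:Sat 2272:Thu
Tuesday: 2152, 2180, 2220, 2248 → 4.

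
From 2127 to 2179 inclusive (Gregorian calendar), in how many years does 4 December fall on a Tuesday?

Track 4 December's weekday year by year (advancing +1, or +2 across a Feb 29):
  2127: Thu  2128: Sat (+2)  2129: Sun (+1)  2130: Mon (+1)  2131: Tue (+1) ✓
  2132: Thu (+2)  2133: Fri (+1)  2134: Sat (+1)  2135: Sun (+1)  2136: Tue (+2) ✓
  2137: Wed (+1)  2138: Thu (+1)  2139: Fri (+1)  2140: Sun (+2)  … (25 more years) …
  2166: Thu (+1)  2167: Fri (+1)  2168: Sun (+2)  2169: Mon (+1)  2170: Tue (+1) ✓
  2171: Wed (+1)  2172: Fri (+2)  2173: Sat (+1)  2174: Sun (+1)  2175: Mon (+1)
  2176: Wed (+2)  2177: Thu (+1)  2178: Fri (+1)  2179: Sat (+1)
Tuesday years: 2131, 2136, 2142, 2153, 2159, 2164, 2170 — 7 in total.

7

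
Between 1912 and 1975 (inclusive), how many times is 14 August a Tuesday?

9

Track 14 August's weekday year by year (advancing +1, or +2 across a Feb 29):
  1912: Wed  1913: Thu (+1)  1914: Fri (+1)  1915: Sat (+1)  1916: Mon (+2)
  1917: Tue (+1) ✓  1918: Wed (+1)  1919: Thu (+1)  1920: Sat (+2)  1921: Sun (+1)
  1922: Mon (+1)  1923: Tue (+1) ✓  1924: Thu (+2)  1925: Fri (+1)  … (36 more years) …
  1962: Tue (+1) ✓  1963: Wed (+1)  1964: Fri (+2)  1965: Sat (+1)  1966: Sun (+1)
  1967: Mon (+1)  1968: Wed (+2)  1969: Thu (+1)  1970: Fri (+1)  1971: Sat (+1)
  1972: Mon (+2)  1973: Tue (+1) ✓  1974: Wed (+1)  1975: Thu (+1)
Tuesday years: 1917, 1923, 1928, 1934, 1945, 1951, 1956, 1962, 1973 — 9 in total.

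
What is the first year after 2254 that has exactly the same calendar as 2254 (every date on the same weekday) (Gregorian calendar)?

2265

Two years share a calendar iff Jan 1 falls on the same weekday and both are leap or both are common. 2254: Jan 1 is Sunday, common year.
2255: Jan 1 Monday, common
2256: Jan 1 Tuesday, leap
2257: Jan 1 Thursday, common
2258: Jan 1 Friday, common
2259: Jan 1 Saturday, common
2260: Jan 1 Sunday, leap
2261: Jan 1 Tuesday, common
2262: Jan 1 Wednesday, common
2263: Jan 1 Thursday, common
2264: Jan 1 Friday, leap
2265: Jan 1 Sunday, common
2265 matches on both conditions.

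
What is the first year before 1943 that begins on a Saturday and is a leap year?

1916

Jan 1 advances by 2 weekdays after a leap year and by 1 after a common year.
1943: Jan 1 is Friday.
1942: Thursday
1941: Wednesday
1940: Monday (leap)
1939: Sunday
1938: Saturday
1937: Friday
1936: Wednesday (leap)
1935: Tuesday
1934: Monday
1933: Sunday
1932: Friday (leap)
1931: Thursday
1930: Wednesday
1929: Tuesday
1928: Sunday (leap)
1927: Saturday
1926: Friday
1925: Thursday
1924: Tuesday (leap)
1923: Monday
1922: Sunday
1921: Saturday
1920: Thursday (leap)
1919: Wednesday
1918: Tuesday
1917: Monday
1916: Saturday (leap)
1916 begins on a Saturday and is a leap year.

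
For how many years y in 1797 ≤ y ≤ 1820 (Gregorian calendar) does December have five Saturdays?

December has 31 days; it has five Saturdays when Saturday falls among the first (month-length − 28) days — i.e. when December 1 is one of Saturday/Friday/Thursday.
December 1 by year: 1797:Fri✓ 1798:Sat✓ 1799:Sun 1800:Mon 1801:Tue 1802:Wed 1803:Thu✓ 1804:Sat✓ 1805:Sun 1806:Mon 1807:Tue 1808:Thu✓ 1809:Fri✓ 1810:Sat✓ 1811:Sun 1812:Tue 1813:Wed 1814:Thu✓ 1815:Fri✓ 1816:Sun 1817:Mon 1818:Tue 1819:Wed 1820:Fri✓
Years with five Saturdays: 1797, 1798, 1803, 1804, 1808, 1809, 1810, 1814, 1815, 1820 → 10.

10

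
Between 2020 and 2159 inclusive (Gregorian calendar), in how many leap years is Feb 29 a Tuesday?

Leap years in 2020–2159: 34 of them.
Feb 29 weekday advances by 5 (mod 7) from one leap year to the next four years later (or differs when a century non-leap intervenes).
Leap-day weekdays: 2020:Sat 2024:Thu 2028:Tue✓ 2032:Sun 2036:Fri 2040:Wed 2044:Mon 2048:Sat 2052:Thu 2056:Tue✓ 2060:Sun 2064:Fri 2068:Wed …(8 more)… 2108:Wed 2112:Mon 2116:Sat 2120:Thu 2124:Tue✓ 2128:Sun 2132:Fri 2136:Wed 2140:Mon 2144:Sat 2148:Thu 2152:Tue✓ 2156:Sun
Tuesday: 2028, 2056, 2084, 2124, 2152 → 5.

5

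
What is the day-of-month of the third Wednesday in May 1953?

May 1, 1953 is a Friday, so the first Wednesday is the 6th.
The third Wednesday is 6 + 14 = 20.

20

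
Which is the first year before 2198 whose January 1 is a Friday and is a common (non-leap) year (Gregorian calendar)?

Jan 1 advances by 2 weekdays after a leap year and by 1 after a common year.
2198: Jan 1 is Monday.
2197: Sunday
2196: Friday (leap)
2195: Thursday
2194: Wednesday
2193: Tuesday
2192: Sunday (leap)
2191: Saturday
2190: Friday
2190 begins on a Friday and is a common year.

2190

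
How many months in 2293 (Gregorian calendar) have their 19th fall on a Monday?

1

Check the 19th of each month of 2293: Jan 19: Thu, Feb 19: Sun, Mar 19: Sun, Apr 19: Wed, May 19: Fri, Jun 19: Mon, Jul 19: Wed, Aug 19: Sat, Sep 19: Tue, Oct 19: Thu, Nov 19: Sun, Dec 19: Tue.
Monday occurs in June — 1 month.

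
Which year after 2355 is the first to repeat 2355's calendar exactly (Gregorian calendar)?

Two years share a calendar iff Jan 1 falls on the same weekday and both are leap or both are common. 2355: Jan 1 is Saturday, common year.
2356: Jan 1 Sunday, leap
2357: Jan 1 Tuesday, common
2358: Jan 1 Wednesday, common
2359: Jan 1 Thursday, common
2360: Jan 1 Friday, leap
2361: Jan 1 Sunday, common
2362: Jan 1 Monday, common
2363: Jan 1 Tuesday, common
2364: Jan 1 Wednesday, leap
2365: Jan 1 Friday, common
2366: Jan 1 Saturday, common
2366 matches on both conditions.

2366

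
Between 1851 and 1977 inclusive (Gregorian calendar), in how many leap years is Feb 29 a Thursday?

Leap years in 1851–1977: 31 of them.
Feb 29 weekday advances by 5 (mod 7) from one leap year to the next four years later (or differs when a century non-leap intervenes).
Leap-day weekdays: 1852:Sun 1856:Fri 1860:Wed 1864:Mon 1868:Sat 1872:Thu✓ 1876:Tue 1880:Sun 1884:Fri 1888:Wed 1892:Mon 1896:Sat 1904:Mon …(5 more)… 1928:Wed 1932:Mon 1936:Sat 1940:Thu✓ 1944:Tue 1948:Sun 1952:Fri 1956:Wed 1960:Mon 1964:Sat 1968:Thu✓ 1972:Tue 1976:Sun
Thursday: 1872, 1912, 1940, 1968 → 4.

4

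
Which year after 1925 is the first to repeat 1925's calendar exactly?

1931

Two years share a calendar iff Jan 1 falls on the same weekday and both are leap or both are common. 1925: Jan 1 is Thursday, common year.
1926: Jan 1 Friday, common
1927: Jan 1 Saturday, common
1928: Jan 1 Sunday, leap
1929: Jan 1 Tuesday, common
1930: Jan 1 Wednesday, common
1931: Jan 1 Thursday, common
1931 matches on both conditions.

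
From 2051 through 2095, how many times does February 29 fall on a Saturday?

Leap years in 2051–2095: 11 of them.
Feb 29 weekday advances by 5 (mod 7) from one leap year to the next four years later (or differs when a century non-leap intervenes).
Leap-day weekdays: 2052:Thu 2056:Tue 2060:Sun 2064:Fri 2068:Wed 2072:Mon 2076:Sat✓ 2080:Thu 2084:Tue 2088:Sun 2092:Fri
Saturday: 2076 → 1.

1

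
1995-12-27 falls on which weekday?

Wednesday

January 1, 1995 is a Sunday.
December 27 is day 361 of the year, i.e. 360 days after Jan 1.
360 mod 7 = 3, so advance 3 weekdays from Sunday: Wednesday.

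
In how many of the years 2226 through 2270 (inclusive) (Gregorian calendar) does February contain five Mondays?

February has 28 days (29 in leap years); it has five Mondays when Monday falls among the first (month-length − 28) days — i.e. when February 1 is Monday in a leap year (never in a common year).
February 1 by year: 2226:Wed 2227:Thu 2228:Fri 2229:Sun 2230:Mon 2231:Tue 2232:Wed 2233:Fri 2234:Sat 2235:Sun 2236:Mon✓ 2237:Wed 2238:Thu 2239:Fri 2240:Sat …(15 more)… 2256:Fri 2257:Sun 2258:Mon 2259:Tue 2260:Wed 2261:Fri 2262:Sat 2263:Sun 2264:Mon✓ 2265:Wed 2266:Thu 2267:Fri 2268:Sat 2269:Mon 2270:Tue
Years with five Mondays: 2236, 2264 → 2.

2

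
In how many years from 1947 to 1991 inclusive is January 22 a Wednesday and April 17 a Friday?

Check each year's weekday for January 22 and April 17:
  1947: Wed/Thu  1948: Thu/Sat  1949: Sat/Sun  1950: Sun/Mon  1951: Mon/Tue  1952: Tue/Thu  1953: Thu/Fri  1954: Fri/Sat  1955: Sat/Sun  1956: Sun/Tue  1957: Tue/Wed  1958: Wed/Thu  1959: Thu/Fri  1960: Fri/Sun  …(17 more)…  1978: Sun/Mon  1979: Mon/Tue  1980: Tue/Thu  1981: Thu/Fri  1982: Fri/Sat  1983: Sat/Sun  1984: Sun/Tue  1985: Tue/Wed  1986: Wed/Thu  1987: Thu/Fri  1988: Fri/Sun  1989: Sun/Mon  1990: Mon/Tue  1991: Tue/Wed
Both conditions hold in: 1964 — 1.

1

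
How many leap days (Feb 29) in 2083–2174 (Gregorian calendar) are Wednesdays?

Leap years in 2083–2174: 22 of them.
Feb 29 weekday advances by 5 (mod 7) from one leap year to the next four years later (or differs when a century non-leap intervenes).
Leap-day weekdays: 2084:Tue 2088:Sun 2092:Fri 2096:Wed✓ 2104:Fri 2108:Wed✓ 2112:Mon 2116:Sat 2120:Thu 2124:Tue 2128:Sun 2132:Fri 2136:Wed✓ 2140:Mon 2144:Sat 2148:Thu 2152:Tue 2156:Sun 2160:Fri 2164:Wed✓ 2168:Mon 2172:Sat
Wednesday: 2096, 2108, 2136, 2164 → 4.

4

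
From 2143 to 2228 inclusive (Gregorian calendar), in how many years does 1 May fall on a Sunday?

Track 1 May's weekday year by year (advancing +1, or +2 across a Feb 29):
  2143: Wed  2144: Fri (+2)  2145: Sat (+1)  2146: Sun (+1) ✓  2147: Mon (+1)
  2148: Wed (+2)  2149: Thu (+1)  2150: Fri (+1)  2151: Sat (+1)  2152: Mon (+2)
  2153: Tue (+1)  2154: Wed (+1)  2155: Thu (+1)  2156: Sat (+2)  … (58 more years) …
  2215: Mon (+1)  2216: Wed (+2)  2217: Thu (+1)  2218: Fri (+1)  2219: Sat (+1)
  2220: Mon (+2)  2221: Tue (+1)  2222: Wed (+1)  2223: Thu (+1)  2224: Sat (+2)
  2225: Sun (+1) ✓  2226: Mon (+1)  2227: Tue (+1)  2228: Thu (+2)
Sunday years: 2146, 2157, 2163, 2168, 2174, 2185, 2191, 2196, 2203, 2208, 2214, 2225 — 12 in total.

12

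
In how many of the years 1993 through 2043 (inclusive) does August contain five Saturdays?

22

August has 31 days; it has five Saturdays when Saturday falls among the first (month-length − 28) days — i.e. when August 1 is one of Saturday/Friday/Thursday.
August 1 by year: 1993:Sun 1994:Mon 1995:Tue 1996:Thu✓ 1997:Fri✓ 1998:Sat✓ 1999:Sun 2000:Tue 2001:Wed 2002:Thu✓ 2003:Fri✓ 2004:Sun 2005:Mon 2006:Tue 2007:Wed …(21 more)… 2029:Wed 2030:Thu✓ 2031:Fri✓ 2032:Sun 2033:Mon 2034:Tue 2035:Wed 2036:Fri✓ 2037:Sat✓ 2038:Sun 2039:Mon 2040:Wed 2041:Thu✓ 2042:Fri✓ 2043:Sat✓
Years with five Saturdays: 1996, 1997, 1998, 2002, 2003, 2008, 2009, 2013, 2014, 2015, 2019, 2020, 2024, 2025, 2026, 2030, 2031, 2036, 2037, 2041, 2042, 2043 → 22.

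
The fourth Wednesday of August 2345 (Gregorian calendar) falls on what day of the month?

August 1, 2345 is a Wednesday, so the first Wednesday is the 1st.
The fourth Wednesday is 1 + 21 = 22.

22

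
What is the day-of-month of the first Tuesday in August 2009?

4

August 1, 2009 is a Saturday, so the first Tuesday is the 4th.
The first Tuesday is 4 + 0 = 4.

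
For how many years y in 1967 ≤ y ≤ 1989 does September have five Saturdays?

7

September has 30 days; it has five Saturdays when Saturday falls among the first (month-length − 28) days — i.e. when September 1 is one of Saturday/Friday.
September 1 by year: 1967:Fri✓ 1968:Sun 1969:Mon 1970:Tue 1971:Wed 1972:Fri✓ 1973:Sat✓ 1974:Sun 1975:Mon 1976:Wed 1977:Thu 1978:Fri✓ 1979:Sat✓ 1980:Mon 1981:Tue 1982:Wed 1983:Thu 1984:Sat✓ 1985:Sun 1986:Mon 1987:Tue 1988:Thu 1989:Fri✓
Years with five Saturdays: 1967, 1972, 1973, 1978, 1979, 1984, 1989 → 7.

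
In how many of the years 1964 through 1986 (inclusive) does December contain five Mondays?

December has 31 days; it has five Mondays when Monday falls among the first (month-length − 28) days — i.e. when December 1 is one of Monday/Sunday/Saturday.
December 1 by year: 1964:Tue 1965:Wed 1966:Thu 1967:Fri 1968:Sun✓ 1969:Mon✓ 1970:Tue 1971:Wed 1972:Fri 1973:Sat✓ 1974:Sun✓ 1975:Mon✓ 1976:Wed 1977:Thu 1978:Fri 1979:Sat✓ 1980:Mon✓ 1981:Tue 1982:Wed 1983:Thu 1984:Sat✓ 1985:Sun✓ 1986:Mon✓
Years with five Mondays: 1968, 1969, 1973, 1974, 1975, 1979, 1980, 1984, 1985, 1986 → 10.

10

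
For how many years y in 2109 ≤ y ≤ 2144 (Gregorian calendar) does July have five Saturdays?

14

July has 31 days; it has five Saturdays when Saturday falls among the first (month-length − 28) days — i.e. when July 1 is one of Saturday/Friday/Thursday.
July 1 by year: 2109:Mon 2110:Tue 2111:Wed 2112:Fri✓ 2113:Sat✓ 2114:Sun 2115:Mon 2116:Wed 2117:Thu✓ 2118:Fri✓ 2119:Sat✓ 2120:Mon 2121:Tue 2122:Wed 2123:Thu✓ …(6 more)… 2130:Sat✓ 2131:Sun 2132:Tue 2133:Wed 2134:Thu✓ 2135:Fri✓ 2136:Sun 2137:Mon 2138:Tue 2139:Wed 2140:Fri✓ 2141:Sat✓ 2142:Sun 2143:Mon 2144:Wed
Years with five Saturdays: 2112, 2113, 2117, 2118, 2119, 2123, 2124, 2128, 2129, 2130, 2134, 2135, 2140, 2141 → 14.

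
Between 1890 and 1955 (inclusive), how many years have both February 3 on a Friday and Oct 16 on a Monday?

Check each year's weekday for February 3 and Oct 16:
  1890: Mon/Thu  1891: Tue/Fri  1892: Wed/Sun  1893: Fri/Mon ✓  1894: Sat/Tue  1895: Sun/Wed  1896: Mon/Fri  1897: Wed/Sat  1898: Thu/Sun  1899: Fri/Mon ✓  1900: Sat/Tue  1901: Sun/Wed  1902: Mon/Thu  1903: Tue/Fri  …(38 more)…  1942: Tue/Fri  1943: Wed/Sat  1944: Thu/Mon  1945: Sat/Tue  1946: Sun/Wed  1947: Mon/Thu  1948: Tue/Sat  1949: Thu/Sun  1950: Fri/Mon ✓  1951: Sat/Tue  1952: Sun/Thu  1953: Tue/Fri  1954: Wed/Sat  1955: Thu/Sun
Both conditions hold in: 1893, 1899, 1905, 1911, 1922, 1933, 1939, 1950 — 8.

8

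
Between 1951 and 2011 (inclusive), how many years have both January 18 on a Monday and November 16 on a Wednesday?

Check each year's weekday for January 18 and November 16:
  1951: Thu/Fri  1952: Fri/Sun  1953: Sun/Mon  1954: Mon/Tue  1955: Tue/Wed  1956: Wed/Fri  1957: Fri/Sat  1958: Sat/Sun  1959: Sun/Mon  1960: Mon/Wed ✓  1961: Wed/Thu  1962: Thu/Fri  1963: Fri/Sat  1964: Sat/Mon  …(33 more)…  1998: Sun/Mon  1999: Mon/Tue  2000: Tue/Thu  2001: Thu/Fri  2002: Fri/Sat  2003: Sat/Sun  2004: Sun/Tue  2005: Tue/Wed  2006: Wed/Thu  2007: Thu/Fri  2008: Fri/Sun  2009: Sun/Mon  2010: Mon/Tue  2011: Tue/Wed
Both conditions hold in: 1960, 1988 — 2.

2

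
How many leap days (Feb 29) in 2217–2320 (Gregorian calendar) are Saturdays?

Leap years in 2217–2320: 25 of them.
Feb 29 weekday advances by 5 (mod 7) from one leap year to the next four years later (or differs when a century non-leap intervenes).
Leap-day weekdays: 2220:Tue 2224:Sun 2228:Fri 2232:Wed 2236:Mon 2240:Sat✓ 2244:Thu 2248:Tue 2252:Sun 2256:Fri 2260:Wed 2264:Mon 2268:Sat✓ 2272:Thu 2276:Tue 2280:Sun 2284:Fri 2288:Wed 2292:Mon 2296:Sat✓ 2304:Mon 2308:Sat✓ 2312:Thu 2316:Tue 2320:Sun
Saturday: 2240, 2268, 2296, 2308 → 4.

4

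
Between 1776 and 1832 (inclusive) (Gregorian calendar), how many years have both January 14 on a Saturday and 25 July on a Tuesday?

Check each year's weekday for January 14 and 25 July:
  1776: Sun/Thu  1777: Tue/Fri  1778: Wed/Sat  1779: Thu/Sun  1780: Fri/Tue  1781: Sun/Wed  1782: Mon/Thu  1783: Tue/Fri  1784: Wed/Sun  1785: Fri/Mon  1786: Sat/Tue ✓  1787: Sun/Wed  1788: Mon/Fri  1789: Wed/Sat  …(29 more)…  1819: Thu/Sun  1820: Fri/Tue  1821: Sun/Wed  1822: Mon/Thu  1823: Tue/Fri  1824: Wed/Sun  1825: Fri/Mon  1826: Sat/Tue ✓  1827: Sun/Wed  1828: Mon/Fri  1829: Wed/Sat  1830: Thu/Sun  1831: Fri/Mon  1832: Sat/Wed
Both conditions hold in: 1786, 1797, 1809, 1815, 1826 — 5.

5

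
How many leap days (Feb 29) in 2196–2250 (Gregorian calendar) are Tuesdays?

Leap years in 2196–2250: 13 of them.
Feb 29 weekday advances by 5 (mod 7) from one leap year to the next four years later (or differs when a century non-leap intervenes).
Leap-day weekdays: 2196:Mon 2204:Wed 2208:Mon 2212:Sat 2216:Thu 2220:Tue✓ 2224:Sun 2228:Fri 2232:Wed 2236:Mon 2240:Sat 2244:Thu 2248:Tue✓
Tuesday: 2220, 2248 → 2.

2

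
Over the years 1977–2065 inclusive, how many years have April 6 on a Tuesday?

Track April 6's weekday year by year (advancing +1, or +2 across a Feb 29):
  1977: Wed  1978: Thu (+1)  1979: Fri (+1)  1980: Sun (+2)  1981: Mon (+1)
  1982: Tue (+1) ✓  1983: Wed (+1)  1984: Fri (+2)  1985: Sat (+1)  1986: Sun (+1)
  1987: Mon (+1)  1988: Wed (+2)  1989: Thu (+1)  1990: Fri (+1)  … (61 more years) …
  2052: Sat (+2)  2053: Sun (+1)  2054: Mon (+1)  2055: Tue (+1) ✓  2056: Thu (+2)
  2057: Fri (+1)  2058: Sat (+1)  2059: Sun (+1)  2060: Tue (+2) ✓  2061: Wed (+1)
  2062: Thu (+1)  2063: Fri (+1)  2064: Sun (+2)  2065: Mon (+1)
Tuesday years: 1982, 1993, 1999, 2004, 2010, 2021, 2027, 2032, 2038, 2049, 2055, 2060 — 12 in total.

12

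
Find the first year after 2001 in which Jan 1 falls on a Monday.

2007

Jan 1 advances by 2 weekdays after a leap year and by 1 after a common year.
2001: Jan 1 is Monday.
2002: Tuesday
2003: Wednesday
2004: Thursday (leap)
2005: Saturday
2006: Sunday
2007: Monday
2007 begins on a Monday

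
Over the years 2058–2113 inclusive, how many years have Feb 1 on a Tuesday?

Track Feb 1's weekday year by year (advancing +1, or +2 across a Feb 29):
  2058: Fri  2059: Sat (+1)  2060: Sun (+1)  2061: Tue (+2) ✓  2062: Wed (+1)
  2063: Thu (+1)  2064: Fri (+1)  2065: Sun (+2)  2066: Mon (+1)  2067: Tue (+1) ✓
  2068: Wed (+1)  2069: Fri (+2)  2070: Sat (+1)  2071: Sun (+1)  … (28 more years) …
  2100: Mon (+1)  2101: Tue (+1) ✓  2102: Wed (+1)  2103: Thu (+1)  2104: Fri (+1)
  2105: Sun (+2)  2106: Mon (+1)  2107: Tue (+1) ✓  2108: Wed (+1)  2109: Fri (+2)
  2110: Sat (+1)  2111: Sun (+1)  2112: Mon (+1)  2113: Wed (+2)
Tuesday years: 2061, 2067, 2078, 2084, 2089, 2095, 2101, 2107 — 8 in total.

8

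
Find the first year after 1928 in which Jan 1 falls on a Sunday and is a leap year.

1956

Jan 1 advances by 2 weekdays after a leap year and by 1 after a common year.
1928: Jan 1 is Sunday (leap).
1929: Tuesday
1930: Wednesday
1931: Thursday
1932: Friday (leap)
1933: Sunday
1934: Monday
1935: Tuesday
1936: Wednesday (leap)
1937: Friday
1938: Saturday
1939: Sunday
1940: Monday (leap)
1941: Wednesday
1942: Thursday
1943: Friday
1944: Saturday (leap)
1945: Monday
1946: Tuesday
1947: Wednesday
1948: Thursday (leap)
1949: Saturday
1950: Sunday
1951: Monday
1952: Tuesday (leap)
1953: Thursday
1954: Friday
1955: Saturday
1956: Sunday (leap)
1956 begins on a Sunday and is a leap year.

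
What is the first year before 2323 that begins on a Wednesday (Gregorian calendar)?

2319

Jan 1 advances by 2 weekdays after a leap year and by 1 after a common year.
2323: Jan 1 is Monday.
2322: Sunday
2321: Saturday
2320: Thursday (leap)
2319: Wednesday
2319 begins on a Wednesday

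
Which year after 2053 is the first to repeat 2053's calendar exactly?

Two years share a calendar iff Jan 1 falls on the same weekday and both are leap or both are common. 2053: Jan 1 is Wednesday, common year.
2054: Jan 1 Thursday, common
2055: Jan 1 Friday, common
2056: Jan 1 Saturday, leap
2057: Jan 1 Monday, common
2058: Jan 1 Tuesday, common
2059: Jan 1 Wednesday, common
2059 matches on both conditions.

2059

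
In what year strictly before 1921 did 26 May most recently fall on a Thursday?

From one year to the next, a fixed date's weekday advances by 1, or by 2 when a Feb 29 lies between the two dates.
1921: May 26 is Thursday.
1920: Wednesday (−1)
1919: Monday (−2)
1918: Sunday (−1)
1917: Saturday (−1)
1916: Friday (−1)
1915: Wednesday (−2)
1914: Tuesday (−1)
1913: Monday (−1)
1912: Sunday (−1)
1911: Friday (−2)
1910: Thursday (−1)
26 May falls on a Thursday in 1910.

1910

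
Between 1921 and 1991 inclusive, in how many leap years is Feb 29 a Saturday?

2

Leap years in 1921–1991: 17 of them.
Feb 29 weekday advances by 5 (mod 7) from one leap year to the next four years later (or differs when a century non-leap intervenes).
Leap-day weekdays: 1924:Fri 1928:Wed 1932:Mon 1936:Sat✓ 1940:Thu 1944:Tue 1948:Sun 1952:Fri 1956:Wed 1960:Mon 1964:Sat✓ 1968:Thu 1972:Tue 1976:Sun 1980:Fri 1984:Wed 1988:Mon
Saturday: 1936, 1964 → 2.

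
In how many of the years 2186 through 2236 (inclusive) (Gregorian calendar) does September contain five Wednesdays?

September has 30 days; it has five Wednesdays when Wednesday falls among the first (month-length − 28) days — i.e. when September 1 is one of Wednesday/Tuesday.
September 1 by year: 2186:Fri 2187:Sat 2188:Mon 2189:Tue✓ 2190:Wed✓ 2191:Thu 2192:Sat 2193:Sun 2194:Mon 2195:Tue✓ 2196:Thu 2197:Fri 2198:Sat 2199:Sun 2200:Mon …(21 more)… 2222:Sun 2223:Mon 2224:Wed✓ 2225:Thu 2226:Fri 2227:Sat 2228:Mon 2229:Tue✓ 2230:Wed✓ 2231:Thu 2232:Sat 2233:Sun 2234:Mon 2235:Tue✓ 2236:Thu
Years with five Wednesdays: 2189, 2190, 2195, 2201, 2202, 2207, 2212, 2213, 2218, 2219, 2224, 2229, 2230, 2235 → 14.

14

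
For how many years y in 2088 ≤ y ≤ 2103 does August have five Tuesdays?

August has 31 days; it has five Tuesdays when Tuesday falls among the first (month-length − 28) days — i.e. when August 1 is one of Tuesday/Monday/Sunday.
August 1 by year: 2088:Sun✓ 2089:Mon✓ 2090:Tue✓ 2091:Wed 2092:Fri 2093:Sat 2094:Sun✓ 2095:Mon✓ 2096:Wed 2097:Thu 2098:Fri 2099:Sat 2100:Sun✓ 2101:Mon✓ 2102:Tue✓ 2103:Wed
Years with five Tuesdays: 2088, 2089, 2090, 2094, 2095, 2100, 2101, 2102 → 8.

8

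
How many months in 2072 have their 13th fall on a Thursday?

Check the 13th of each month of 2072: Jan 13: Wed, Feb 13: Sat, Mar 13: Sun, Apr 13: Wed, May 13: Fri, Jun 13: Mon, Jul 13: Wed, Aug 13: Sat, Sep 13: Tue, Oct 13: Thu, Nov 13: Sun, Dec 13: Tue.
Thursday occurs in October — 1 month.

1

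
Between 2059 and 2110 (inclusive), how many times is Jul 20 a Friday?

Track Jul 20's weekday year by year (advancing +1, or +2 across a Feb 29):
  2059: Sun  2060: Tue (+2)  2061: Wed (+1)  2062: Thu (+1)  2063: Fri (+1) ✓
  2064: Sun (+2)  2065: Mon (+1)  2066: Tue (+1)  2067: Wed (+1)  2068: Fri (+2) ✓
  2069: Sat (+1)  2070: Sun (+1)  2071: Mon (+1)  2072: Wed (+2)  … (24 more years) …
  2097: Sat (+1)  2098: Sun (+1)  2099: Mon (+1)  2100: Tue (+1)  2101: Wed (+1)
  2102: Thu (+1)  2103: Fri (+1) ✓  2104: Sun (+2)  2105: Mon (+1)  2106: Tue (+1)
  2107: Wed (+1)  2108: Fri (+2) ✓  2109: Sat (+1)  2110: Sun (+1)
Friday years: 2063, 2068, 2074, 2085, 2091, 2096, 2103, 2108 — 8 in total.

8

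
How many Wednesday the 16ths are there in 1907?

Check the 16th of each month of 1907: Jan 16: Wed, Feb 16: Sat, Mar 16: Sat, Apr 16: Tue, May 16: Thu, Jun 16: Sun, Jul 16: Tue, Aug 16: Fri, Sep 16: Mon, Oct 16: Wed, Nov 16: Sat, Dec 16: Mon.
Wednesday occurs in January, October — 2 months.

2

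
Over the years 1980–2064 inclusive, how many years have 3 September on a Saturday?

12

Track 3 September's weekday year by year (advancing +1, or +2 across a Feb 29):
  1980: Wed  1981: Thu (+1)  1982: Fri (+1)  1983: Sat (+1) ✓  1984: Mon (+2)
  1985: Tue (+1)  1986: Wed (+1)  1987: Thu (+1)  1988: Sat (+2) ✓  1989: Sun (+1)
  1990: Mon (+1)  1991: Tue (+1)  1992: Thu (+2)  1993: Fri (+1)  … (57 more years) …
  2051: Sun (+1)  2052: Tue (+2)  2053: Wed (+1)  2054: Thu (+1)  2055: Fri (+1)
  2056: Sun (+2)  2057: Mon (+1)  2058: Tue (+1)  2059: Wed (+1)  2060: Fri (+2)
  2061: Sat (+1) ✓  2062: Sun (+1)  2063: Mon (+1)  2064: Wed (+2)
Saturday years: 1983, 1988, 1994, 2005, 2011, 2016, 2022, 2033, 2039, 2044, 2050, 2061 — 12 in total.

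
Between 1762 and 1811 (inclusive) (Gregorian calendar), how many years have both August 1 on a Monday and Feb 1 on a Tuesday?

Check each year's weekday for August 1 and Feb 1:
  1762: Sun/Mon  1763: Mon/Tue ✓  1764: Wed/Wed  1765: Thu/Fri  1766: Fri/Sat  1767: Sat/Sun  1768: Mon/Mon  1769: Tue/Wed  1770: Wed/Thu  1771: Thu/Fri  1772: Sat/Sat  1773: Sun/Mon  1774: Mon/Tue ✓  1775: Tue/Wed  …(22 more)…  1798: Wed/Thu  1799: Thu/Fri  1800: Fri/Sat  1801: Sat/Sun  1802: Sun/Mon  1803: Mon/Tue ✓  1804: Wed/Wed  1805: Thu/Fri  1806: Fri/Sat  1807: Sat/Sun  1808: Mon/Mon  1809: Tue/Wed  1810: Wed/Thu  1811: Thu/Fri
Both conditions hold in: 1763, 1774, 1785, 1791, 1803 — 5.

5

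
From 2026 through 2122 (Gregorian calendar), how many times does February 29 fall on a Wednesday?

Leap years in 2026–2122: 23 of them.
Feb 29 weekday advances by 5 (mod 7) from one leap year to the next four years later (or differs when a century non-leap intervenes).
Leap-day weekdays: 2028:Tue 2032:Sun 2036:Fri 2040:Wed✓ 2044:Mon 2048:Sat 2052:Thu 2056:Tue 2060:Sun 2064:Fri 2068:Wed✓ 2072:Mon 2076:Sat 2080:Thu 2084:Tue 2088:Sun 2092:Fri 2096:Wed✓ 2104:Fri 2108:Wed✓ 2112:Mon 2116:Sat 2120:Thu
Wednesday: 2040, 2068, 2096, 2108 → 4.

4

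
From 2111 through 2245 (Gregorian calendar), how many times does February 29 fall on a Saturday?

5

Leap years in 2111–2245: 33 of them.
Feb 29 weekday advances by 5 (mod 7) from one leap year to the next four years later (or differs when a century non-leap intervenes).
Leap-day weekdays: 2112:Mon 2116:Sat✓ 2120:Thu 2124:Tue 2128:Sun 2132:Fri 2136:Wed 2140:Mon 2144:Sat✓ 2148:Thu 2152:Tue 2156:Sun 2160:Fri …(7 more)… 2192:Wed 2196:Mon 2204:Wed 2208:Mon 2212:Sat✓ 2216:Thu 2220:Tue 2224:Sun 2228:Fri 2232:Wed 2236:Mon 2240:Sat✓ 2244:Thu
Saturday: 2116, 2144, 2172, 2212, 2240 → 5.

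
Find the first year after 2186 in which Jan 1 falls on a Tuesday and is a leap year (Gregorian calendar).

2188

Jan 1 advances by 2 weekdays after a leap year and by 1 after a common year.
2186: Jan 1 is Sunday.
2187: Monday
2188: Tuesday (leap)
2188 begins on a Tuesday and is a leap year.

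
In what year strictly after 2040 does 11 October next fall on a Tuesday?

From one year to the next, a fixed date's weekday advances by 1, or by 2 when a Feb 29 lies between the two dates.
2040: October 11 is Thursday.
2041: Friday (+1)
2042: Saturday (+1)
2043: Sunday (+1)
2044: Tuesday (+2)
11 October falls on a Tuesday in 2044.

2044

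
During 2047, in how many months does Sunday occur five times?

4

A month of length L has five Sundays iff its first Sunday is on day ≤ L−28 (so day 1–3 in a 31-day month, 1–2 in a 30-day month, day 1 in a leap February).
Checking each month of 2047: Jan starts Tue (31d); Feb starts Fri (28d); Mar starts Fri (31d) ✓; Apr starts Mon (30d); May starts Wed (31d); Jun starts Sat (30d) ✓; Jul starts Mon (31d); Aug starts Thu (31d); Sep starts Sun (30d) ✓; Oct starts Tue (31d); Nov starts Fri (30d); Dec starts Sun (31d) ✓.
Five-Sunday months: March, June, September, December → 4.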